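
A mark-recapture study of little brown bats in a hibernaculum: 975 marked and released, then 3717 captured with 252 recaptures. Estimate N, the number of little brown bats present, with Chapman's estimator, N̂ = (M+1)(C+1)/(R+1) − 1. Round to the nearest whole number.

N ≈ 14,342

N̂ = (975+1)(3717+1)/(252+1) − 1 = 976·3718/253 − 1
= 3628768/253 − 1 ≈ 14343.0 − 1 ≈ 14342.0 → 14342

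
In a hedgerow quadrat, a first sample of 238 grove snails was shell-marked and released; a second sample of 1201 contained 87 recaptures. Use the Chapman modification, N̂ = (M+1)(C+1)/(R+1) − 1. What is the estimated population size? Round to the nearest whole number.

N̂ = (238+1)(1201+1)/(87+1) − 1 = 239·1202/88 − 1
= 287278/88 − 1 ≈ 3264.5 − 1 ≈ 3263.5 → 3264

N ≈ 3264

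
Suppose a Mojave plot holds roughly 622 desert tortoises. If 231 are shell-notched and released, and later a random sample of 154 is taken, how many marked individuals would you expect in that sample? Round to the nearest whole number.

Expected recaptures E[R] = M·C / N.
E[R] = 231 × 154 / 622 = 35574 / 622 ≈ 57.2 → 57

expected recaptures ≈ 57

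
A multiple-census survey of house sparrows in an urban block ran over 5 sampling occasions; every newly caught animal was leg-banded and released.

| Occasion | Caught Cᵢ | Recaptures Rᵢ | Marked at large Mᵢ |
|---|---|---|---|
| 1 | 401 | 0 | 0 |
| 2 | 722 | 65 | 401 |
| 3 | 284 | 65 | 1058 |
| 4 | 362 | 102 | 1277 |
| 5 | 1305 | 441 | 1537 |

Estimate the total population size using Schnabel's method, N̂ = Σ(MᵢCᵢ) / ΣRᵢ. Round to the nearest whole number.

N ≈ 4544

Σ MᵢCᵢ = 0·401 + 401·722 + 1058·284 + 1277·362 + 1537·1305 = 0 + 289522 + 300472 + 462274 + 2005785 = 3058053
Σ Rᵢ = 0 + 65 + 65 + 102 + 441 = 673
N̂ = 3058053 / 673 ≈ 4543.9 → 4544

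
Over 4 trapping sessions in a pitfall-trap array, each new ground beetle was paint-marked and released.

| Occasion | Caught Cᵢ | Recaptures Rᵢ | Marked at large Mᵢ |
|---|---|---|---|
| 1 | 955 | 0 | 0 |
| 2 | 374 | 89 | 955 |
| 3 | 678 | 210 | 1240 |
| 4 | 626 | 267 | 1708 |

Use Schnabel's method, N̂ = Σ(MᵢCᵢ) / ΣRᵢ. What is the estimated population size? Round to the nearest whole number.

N ≈ 4005

Σ MᵢCᵢ = 0·955 + 955·374 + 1240·678 + 1708·626 = 0 + 357170 + 840720 + 1069208 = 2267098
Σ Rᵢ = 0 + 89 + 210 + 267 = 566
N̂ = 2267098 / 566 ≈ 4005.47 → 4005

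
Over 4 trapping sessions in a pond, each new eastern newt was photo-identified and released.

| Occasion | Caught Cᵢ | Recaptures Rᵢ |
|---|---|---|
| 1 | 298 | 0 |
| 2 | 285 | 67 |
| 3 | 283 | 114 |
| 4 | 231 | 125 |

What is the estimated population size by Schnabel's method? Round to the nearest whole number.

Marked at large before each occasion: Mᵢ = Σⱼ<ᵢ (Cⱼ − Rⱼ) → M1=0, M2=298, M3=516, M4=685
Σ MᵢCᵢ = 0·298 + 298·285 + 516·283 + 685·231 = 0 + 84930 + 146028 + 158235 = 389193
Σ Rᵢ = 0 + 67 + 114 + 125 = 306
N̂ = 389193 / 306 ≈ 1271.9 → 1272

N ≈ 1272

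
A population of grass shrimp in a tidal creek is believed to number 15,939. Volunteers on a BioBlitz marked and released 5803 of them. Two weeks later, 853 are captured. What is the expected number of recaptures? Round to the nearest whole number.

expected recaptures ≈ 311

The marked fraction of the population is 5803/15939, so in a sample of 853 expect C·(M/N) marked.
E[R] = 5803 × 853 / 15939 = 4949959 / 15939 ≈ 310.6 → 311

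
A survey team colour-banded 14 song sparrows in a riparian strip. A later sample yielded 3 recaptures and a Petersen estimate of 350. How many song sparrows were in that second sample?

From N = M·C/R: C = N·R / M = 350·3 / 14 = 1050 / 14 = 75.

C = 75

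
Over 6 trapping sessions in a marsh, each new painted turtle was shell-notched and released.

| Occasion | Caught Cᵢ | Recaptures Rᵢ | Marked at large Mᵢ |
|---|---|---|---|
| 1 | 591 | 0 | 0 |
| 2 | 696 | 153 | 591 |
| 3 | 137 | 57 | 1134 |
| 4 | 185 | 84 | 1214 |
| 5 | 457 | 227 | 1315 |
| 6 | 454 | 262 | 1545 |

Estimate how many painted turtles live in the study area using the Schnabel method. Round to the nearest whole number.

N ≈ 2674

Σ MᵢCᵢ = 0·591 + 591·696 + 1134·137 + 1214·185 + 1315·457 + 1545·454 = 0 + 411336 + 155358 + 224590 + 600955 + 701430 = 2093669
Σ Rᵢ = 0 + 153 + 57 + 84 + 227 + 262 = 783
N̂ = 2093669 / 783 ≈ 2673.9 → 2674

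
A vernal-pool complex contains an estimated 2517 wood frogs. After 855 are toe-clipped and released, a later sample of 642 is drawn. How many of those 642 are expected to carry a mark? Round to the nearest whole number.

Expected recaptures E[R] = M·C / N.
E[R] = 855 × 642 / 2517 = 548910 / 2517 ≈ 218.1 → 218

expected recaptures ≈ 218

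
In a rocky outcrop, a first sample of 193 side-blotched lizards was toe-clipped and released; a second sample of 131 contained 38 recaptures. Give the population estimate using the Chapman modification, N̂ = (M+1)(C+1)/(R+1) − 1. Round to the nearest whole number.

N ≈ 656

N̂ = (193+1)(131+1)/(38+1) − 1 = 194·132/39 − 1
= 25608/39 − 1 ≈ 656.6 − 1 ≈ 655.6 → 656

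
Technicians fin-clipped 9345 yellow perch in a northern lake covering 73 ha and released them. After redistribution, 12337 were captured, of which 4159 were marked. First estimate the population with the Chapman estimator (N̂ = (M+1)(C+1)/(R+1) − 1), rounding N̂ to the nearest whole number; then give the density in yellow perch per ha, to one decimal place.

density ≈ 379.7 yellow perch per ha

N̂ = 9346·12338/4160 − 1 = 115310948/4160 − 1 ≈ 27718.0 → 27718
Density = N̂ / area = 27718 / 73 ≈ 379.70 → 379.7 per ha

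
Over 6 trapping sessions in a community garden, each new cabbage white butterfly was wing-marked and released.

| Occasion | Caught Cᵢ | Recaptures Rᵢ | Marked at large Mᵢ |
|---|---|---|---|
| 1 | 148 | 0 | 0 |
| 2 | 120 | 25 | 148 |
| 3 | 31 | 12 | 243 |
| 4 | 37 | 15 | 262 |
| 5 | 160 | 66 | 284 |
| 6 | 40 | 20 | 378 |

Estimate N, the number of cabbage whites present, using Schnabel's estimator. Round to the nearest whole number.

N ≈ 692

Σ MᵢCᵢ = 0·148 + 148·120 + 243·31 + 262·37 + 284·160 + 378·40 = 0 + 17760 + 7533 + 9694 + 45440 + 15120 = 95547
Σ Rᵢ = 0 + 25 + 12 + 15 + 66 + 20 = 138
N̂ = 95547 / 138 ≈ 692.4 → 692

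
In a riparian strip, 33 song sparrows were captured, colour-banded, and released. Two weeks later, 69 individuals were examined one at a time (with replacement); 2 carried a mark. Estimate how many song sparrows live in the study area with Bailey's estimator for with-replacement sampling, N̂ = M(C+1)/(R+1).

N̂ = 33·(69+1)/(2+1) = 33·70/3 = 2310/3 = 770

N = 770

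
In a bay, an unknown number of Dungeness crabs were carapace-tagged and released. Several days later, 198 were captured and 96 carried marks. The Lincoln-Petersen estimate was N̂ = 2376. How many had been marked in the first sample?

M = 1152

From N = M·C/R: M = N·R / C = 2376·96 / 198 = 228096 / 198 = 1152.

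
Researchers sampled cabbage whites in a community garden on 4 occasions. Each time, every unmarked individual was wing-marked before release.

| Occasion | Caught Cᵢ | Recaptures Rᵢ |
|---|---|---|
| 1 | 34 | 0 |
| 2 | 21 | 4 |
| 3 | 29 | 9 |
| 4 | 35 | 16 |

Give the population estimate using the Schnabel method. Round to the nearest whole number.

Marked at large before each occasion: Mᵢ = Σⱼ<ᵢ (Cⱼ − Rⱼ) → M1=0, M2=34, M3=51, M4=71
Σ MᵢCᵢ = 0·34 + 34·21 + 51·29 + 71·35 = 0 + 714 + 1479 + 2485 = 4678
Σ Rᵢ = 0 + 4 + 9 + 16 = 29
N̂ = 4678 / 29 ≈ 161.3 → 161

N ≈ 161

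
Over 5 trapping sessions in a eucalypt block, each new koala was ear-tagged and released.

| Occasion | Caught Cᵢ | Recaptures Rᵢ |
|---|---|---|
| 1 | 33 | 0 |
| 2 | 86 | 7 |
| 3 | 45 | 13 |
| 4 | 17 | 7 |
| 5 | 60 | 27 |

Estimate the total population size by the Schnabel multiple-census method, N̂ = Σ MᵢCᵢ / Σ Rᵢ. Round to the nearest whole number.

Marked at large before each occasion: Mᵢ = Σⱼ<ᵢ (Cⱼ − Rⱼ) → M1=0, M2=33, M3=112, M4=144, M5=154
Σ MᵢCᵢ = 0·33 + 33·86 + 112·45 + 144·17 + 154·60 = 0 + 2838 + 5040 + 2448 + 9240 = 19566
Σ Rᵢ = 0 + 7 + 13 + 7 + 27 = 54
N̂ = 19566 / 54 ≈ 362.3 → 362

N ≈ 362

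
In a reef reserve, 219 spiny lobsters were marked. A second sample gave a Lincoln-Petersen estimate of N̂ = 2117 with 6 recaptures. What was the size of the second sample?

C = 58

From N = M·C/R: C = N·R / M = 2117·6 / 219 = 12702 / 219 = 58.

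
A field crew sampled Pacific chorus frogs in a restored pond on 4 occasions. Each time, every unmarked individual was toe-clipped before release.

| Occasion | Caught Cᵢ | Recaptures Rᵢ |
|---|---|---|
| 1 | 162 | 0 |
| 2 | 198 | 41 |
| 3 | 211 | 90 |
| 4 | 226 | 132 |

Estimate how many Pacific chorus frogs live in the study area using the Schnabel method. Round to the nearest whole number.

N ≈ 756

Marked at large before each occasion: Mᵢ = Σⱼ<ᵢ (Cⱼ − Rⱼ) → M1=0, M2=162, M3=319, M4=440
Σ MᵢCᵢ = 0·162 + 162·198 + 319·211 + 440·226 = 0 + 32076 + 67309 + 99440 = 198825
Σ Rᵢ = 0 + 41 + 90 + 132 = 263
N̂ = 198825 / 263 ≈ 756.0 → 756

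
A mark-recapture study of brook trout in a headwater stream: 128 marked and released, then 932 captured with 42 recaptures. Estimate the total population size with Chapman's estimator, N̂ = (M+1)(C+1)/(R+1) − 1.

N = 2798

N̂ = (128+1)(932+1)/(42+1) − 1 = 129·933/43 − 1
= 120357/43 − 1 = 2799 − 1 = 2798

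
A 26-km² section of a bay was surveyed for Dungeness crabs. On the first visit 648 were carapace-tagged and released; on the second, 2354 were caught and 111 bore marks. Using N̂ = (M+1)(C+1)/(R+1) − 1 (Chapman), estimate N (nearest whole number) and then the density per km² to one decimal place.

density ≈ 524.8 Dungeness crabs per km²

N̂ = 649·2355/112 − 1 = 1528395/112 − 1 ≈ 13645.4 → 13645
Density = N̂ / area = 13645 / 26 ≈ 524.81 → 524.8 per km²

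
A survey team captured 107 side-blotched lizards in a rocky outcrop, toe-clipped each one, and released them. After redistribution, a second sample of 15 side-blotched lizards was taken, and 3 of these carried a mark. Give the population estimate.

N = (107 × 15) / 3 = 1605 / 3 = 535

N = 535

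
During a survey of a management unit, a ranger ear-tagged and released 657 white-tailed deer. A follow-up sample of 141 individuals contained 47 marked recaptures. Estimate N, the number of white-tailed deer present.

If marked individuals mix randomly, R/C ≈ M/N, giving N ≈ M·C/R.
N = (657 × 141) / 47 = 92637 / 47 = 1971

N = 1971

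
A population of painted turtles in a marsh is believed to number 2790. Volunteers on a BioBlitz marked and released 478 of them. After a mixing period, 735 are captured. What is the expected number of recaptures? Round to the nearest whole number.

The marked fraction of the population is 478/2790, so in a sample of 735 expect C·(M/N) marked.
E[R] = 478 × 735 / 2790 = 351330 / 2790 ≈ 125.9 → 126

expected recaptures ≈ 126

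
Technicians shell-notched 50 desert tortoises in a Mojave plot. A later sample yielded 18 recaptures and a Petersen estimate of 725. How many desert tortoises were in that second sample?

C = 261

From N = M·C/R: C = N·R / M = 725·18 / 50 = 13050 / 50 = 261.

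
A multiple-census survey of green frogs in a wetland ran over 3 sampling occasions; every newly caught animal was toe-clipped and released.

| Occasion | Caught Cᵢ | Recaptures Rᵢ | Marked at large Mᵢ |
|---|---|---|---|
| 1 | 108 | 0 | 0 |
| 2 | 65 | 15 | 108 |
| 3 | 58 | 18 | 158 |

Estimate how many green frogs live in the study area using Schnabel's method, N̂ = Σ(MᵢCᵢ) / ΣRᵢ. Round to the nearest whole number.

Σ MᵢCᵢ = 0·108 + 108·65 + 158·58 = 0 + 7020 + 9164 = 16184
Σ Rᵢ = 0 + 15 + 18 = 33
N̂ = 16184 / 33 ≈ 490.4 → 490

N ≈ 490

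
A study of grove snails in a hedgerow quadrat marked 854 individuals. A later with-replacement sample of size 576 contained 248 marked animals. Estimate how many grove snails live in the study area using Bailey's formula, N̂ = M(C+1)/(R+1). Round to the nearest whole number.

N̂ = 854·(576+1)/(248+1) = 854·577/249 = 492758/249 ≈ 1978.9 → 1979

N ≈ 1979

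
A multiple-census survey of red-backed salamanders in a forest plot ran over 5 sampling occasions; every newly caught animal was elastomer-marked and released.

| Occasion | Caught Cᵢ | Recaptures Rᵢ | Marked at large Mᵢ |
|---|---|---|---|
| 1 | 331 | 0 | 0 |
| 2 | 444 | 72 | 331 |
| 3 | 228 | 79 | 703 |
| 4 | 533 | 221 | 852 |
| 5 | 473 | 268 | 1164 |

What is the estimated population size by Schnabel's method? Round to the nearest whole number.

Σ MᵢCᵢ = 0·331 + 331·444 + 703·228 + 852·533 + 1164·473 = 0 + 146964 + 160284 + 454116 + 550572 = 1311936
Σ Rᵢ = 0 + 72 + 79 + 221 + 268 = 640
N̂ = 1311936 / 640 ≈ 2049.9 → 2050

N ≈ 2050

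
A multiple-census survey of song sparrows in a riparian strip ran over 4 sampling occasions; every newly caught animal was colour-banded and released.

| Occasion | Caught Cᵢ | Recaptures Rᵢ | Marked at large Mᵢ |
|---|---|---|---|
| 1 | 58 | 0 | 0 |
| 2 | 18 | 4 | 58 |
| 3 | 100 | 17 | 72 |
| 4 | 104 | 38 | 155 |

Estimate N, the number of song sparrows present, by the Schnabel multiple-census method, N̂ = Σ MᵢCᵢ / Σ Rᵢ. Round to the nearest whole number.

Σ MᵢCᵢ = 0·58 + 58·18 + 72·100 + 155·104 = 0 + 1044 + 7200 + 16120 = 24364
Σ Rᵢ = 0 + 4 + 17 + 38 = 59
N̂ = 24364 / 59 ≈ 412.9 → 413

N ≈ 413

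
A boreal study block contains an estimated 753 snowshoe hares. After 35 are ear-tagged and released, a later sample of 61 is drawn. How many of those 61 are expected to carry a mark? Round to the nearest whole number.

expected recaptures ≈ 3

The marked fraction of the population is 35/753, so in a sample of 61 expect C·(M/N) marked.
E[R] = 35 × 61 / 753 = 2135 / 753 ≈ 2.8 → 3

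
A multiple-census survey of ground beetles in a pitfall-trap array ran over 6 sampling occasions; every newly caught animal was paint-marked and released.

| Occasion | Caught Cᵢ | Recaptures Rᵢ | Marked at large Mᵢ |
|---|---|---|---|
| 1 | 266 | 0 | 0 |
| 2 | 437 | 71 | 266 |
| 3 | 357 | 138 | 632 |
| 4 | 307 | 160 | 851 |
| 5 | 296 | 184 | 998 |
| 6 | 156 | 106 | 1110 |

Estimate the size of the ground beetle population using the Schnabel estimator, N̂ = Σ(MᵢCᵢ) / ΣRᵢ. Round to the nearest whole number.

N ≈ 1626

Σ MᵢCᵢ = 0·266 + 266·437 + 632·357 + 851·307 + 998·296 + 1110·156 = 0 + 116242 + 225624 + 261257 + 295408 + 173160 = 1071691
Σ Rᵢ = 0 + 71 + 138 + 160 + 184 + 106 = 659
N̂ = 1071691 / 659 ≈ 1626.2 → 1626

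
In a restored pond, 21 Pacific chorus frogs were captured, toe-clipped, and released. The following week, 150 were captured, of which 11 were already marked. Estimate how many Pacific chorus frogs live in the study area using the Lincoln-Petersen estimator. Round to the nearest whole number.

N ≈ 286

N = (21 × 150) / 11 = 3150 / 11 ≈ 286.4 → 286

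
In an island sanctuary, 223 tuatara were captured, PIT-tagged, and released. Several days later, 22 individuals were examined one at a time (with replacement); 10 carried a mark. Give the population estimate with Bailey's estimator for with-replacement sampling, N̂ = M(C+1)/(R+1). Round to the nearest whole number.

N̂ = 223·(22+1)/(10+1) = 223·23/11 = 5129/11 ≈ 466.3 → 466

N ≈ 466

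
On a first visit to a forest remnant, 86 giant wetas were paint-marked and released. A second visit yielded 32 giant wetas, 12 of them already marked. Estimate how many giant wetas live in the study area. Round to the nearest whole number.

The marked fraction in the recapture sample should equal the marked fraction in the population: 12/32 = 86/N.
N = (86 × 32) / 12 = 2752 / 12 ≈ 229.3 → 229

N ≈ 229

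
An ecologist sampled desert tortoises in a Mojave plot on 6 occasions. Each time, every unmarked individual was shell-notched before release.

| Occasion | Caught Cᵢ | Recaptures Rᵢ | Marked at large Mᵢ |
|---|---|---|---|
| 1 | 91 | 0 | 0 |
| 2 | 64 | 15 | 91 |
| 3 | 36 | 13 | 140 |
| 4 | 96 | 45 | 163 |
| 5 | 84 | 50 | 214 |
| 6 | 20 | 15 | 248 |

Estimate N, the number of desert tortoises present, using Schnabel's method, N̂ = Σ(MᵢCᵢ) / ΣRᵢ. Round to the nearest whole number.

N ≈ 358

Σ MᵢCᵢ = 0·91 + 91·64 + 140·36 + 163·96 + 214·84 + 248·20 = 0 + 5824 + 5040 + 15648 + 17976 + 4960 = 49448
Σ Rᵢ = 0 + 15 + 13 + 45 + 50 + 15 = 138
N̂ = 49448 / 138 ≈ 358.3 → 358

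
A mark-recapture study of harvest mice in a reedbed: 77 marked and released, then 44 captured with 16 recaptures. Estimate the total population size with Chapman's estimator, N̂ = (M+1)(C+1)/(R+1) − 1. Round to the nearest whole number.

N ≈ 205

N̂ = (77+1)(44+1)/(16+1) − 1 = 78·45/17 − 1
= 3510/17 − 1 ≈ 206.47 − 1 ≈ 205.47 → 205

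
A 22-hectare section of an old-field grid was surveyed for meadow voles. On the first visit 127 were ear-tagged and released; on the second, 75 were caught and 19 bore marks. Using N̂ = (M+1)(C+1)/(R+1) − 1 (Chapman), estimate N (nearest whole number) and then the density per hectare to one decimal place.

N̂ = 128·76/20 − 1 = 9728/20 − 1 ≈ 485.4 → 485
Density = N̂ / area = 485 / 22 ≈ 22.045 → 22.0 per hectare

density ≈ 22.0 meadow voles per hectare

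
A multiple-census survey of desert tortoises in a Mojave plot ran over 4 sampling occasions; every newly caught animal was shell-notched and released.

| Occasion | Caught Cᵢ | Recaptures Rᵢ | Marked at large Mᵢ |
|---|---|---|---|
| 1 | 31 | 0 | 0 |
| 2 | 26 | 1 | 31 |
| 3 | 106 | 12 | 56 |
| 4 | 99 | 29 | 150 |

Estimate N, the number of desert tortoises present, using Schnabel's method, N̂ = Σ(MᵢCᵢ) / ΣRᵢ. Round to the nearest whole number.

Σ MᵢCᵢ = 0·31 + 31·26 + 56·106 + 150·99 = 0 + 806 + 5936 + 14850 = 21592
Σ Rᵢ = 0 + 1 + 12 + 29 = 42
N̂ = 21592 / 42 ≈ 514.1 → 514

N ≈ 514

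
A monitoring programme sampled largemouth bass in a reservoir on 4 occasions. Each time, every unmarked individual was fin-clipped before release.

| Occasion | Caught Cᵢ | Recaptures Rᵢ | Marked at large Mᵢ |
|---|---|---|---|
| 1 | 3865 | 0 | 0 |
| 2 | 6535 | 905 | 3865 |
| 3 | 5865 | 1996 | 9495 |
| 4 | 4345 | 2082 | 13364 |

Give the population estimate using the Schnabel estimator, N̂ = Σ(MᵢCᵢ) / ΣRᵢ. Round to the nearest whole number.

Σ MᵢCᵢ = 0·3865 + 3865·6535 + 9495·5865 + 13364·4345 = 0 + 25257775 + 55688175 + 58066580 = 139012530
Σ Rᵢ = 0 + 905 + 1996 + 2082 = 4983
N̂ = 139012530 / 4983 ≈ 27897.4 → 27897

N ≈ 27,897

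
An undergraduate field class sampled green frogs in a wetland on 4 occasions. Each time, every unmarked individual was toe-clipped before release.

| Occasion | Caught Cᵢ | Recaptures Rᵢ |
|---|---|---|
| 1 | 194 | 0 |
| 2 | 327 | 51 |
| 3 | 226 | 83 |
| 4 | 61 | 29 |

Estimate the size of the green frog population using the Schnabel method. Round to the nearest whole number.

Marked at large before each occasion: Mᵢ = Σⱼ<ᵢ (Cⱼ − Rⱼ) → M1=0, M2=194, M3=470, M4=613
Σ MᵢCᵢ = 0·194 + 194·327 + 470·226 + 613·61 = 0 + 63438 + 106220 + 37393 = 207051
Σ Rᵢ = 0 + 51 + 83 + 29 = 163
N̂ = 207051 / 163 ≈ 1270.3 → 1270

N ≈ 1270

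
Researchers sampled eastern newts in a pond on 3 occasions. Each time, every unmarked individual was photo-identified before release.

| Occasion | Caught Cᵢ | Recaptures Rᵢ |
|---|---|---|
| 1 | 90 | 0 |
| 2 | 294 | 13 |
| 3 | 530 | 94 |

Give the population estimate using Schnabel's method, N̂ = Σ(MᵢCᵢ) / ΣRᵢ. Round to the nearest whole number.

N ≈ 2085

Marked at large before each occasion: Mᵢ = Σⱼ<ᵢ (Cⱼ − Rⱼ) → M1=0, M2=90, M3=371
Σ MᵢCᵢ = 0·90 + 90·294 + 371·530 = 0 + 26460 + 196630 = 223090
Σ Rᵢ = 0 + 13 + 94 = 107
N̂ = 223090 / 107 ≈ 2085.0 → 2085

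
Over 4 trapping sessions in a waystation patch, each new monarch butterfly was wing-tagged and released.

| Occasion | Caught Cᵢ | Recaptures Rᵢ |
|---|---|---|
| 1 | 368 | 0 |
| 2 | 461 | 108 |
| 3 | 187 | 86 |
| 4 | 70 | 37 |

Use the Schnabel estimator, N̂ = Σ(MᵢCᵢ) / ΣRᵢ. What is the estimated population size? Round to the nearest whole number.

Marked at large before each occasion: Mᵢ = Σⱼ<ᵢ (Cⱼ − Rⱼ) → M1=0, M2=368, M3=721, M4=822
Σ MᵢCᵢ = 0·368 + 368·461 + 721·187 + 822·70 = 0 + 169648 + 134827 + 57540 = 362015
Σ Rᵢ = 0 + 108 + 86 + 37 = 231
N̂ = 362015 / 231 ≈ 1567.2 → 1567

N ≈ 1567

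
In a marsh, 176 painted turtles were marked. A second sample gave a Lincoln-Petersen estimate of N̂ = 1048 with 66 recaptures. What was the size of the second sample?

From N = M·C/R: C = N·R / M = 1048·66 / 176 = 69168 / 176 = 393.

C = 393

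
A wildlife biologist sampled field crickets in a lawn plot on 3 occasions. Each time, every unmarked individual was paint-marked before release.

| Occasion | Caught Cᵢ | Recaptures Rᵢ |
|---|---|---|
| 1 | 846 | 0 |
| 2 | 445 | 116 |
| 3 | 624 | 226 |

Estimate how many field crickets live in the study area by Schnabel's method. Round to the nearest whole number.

Marked at large before each occasion: Mᵢ = Σⱼ<ᵢ (Cⱼ − Rⱼ) → M1=0, M2=846, M3=1175
Σ MᵢCᵢ = 0·846 + 846·445 + 1175·624 = 0 + 376470 + 733200 = 1109670
Σ Rᵢ = 0 + 116 + 226 = 342
N̂ = 1109670 / 342 ≈ 3244.6 → 3245

N ≈ 3245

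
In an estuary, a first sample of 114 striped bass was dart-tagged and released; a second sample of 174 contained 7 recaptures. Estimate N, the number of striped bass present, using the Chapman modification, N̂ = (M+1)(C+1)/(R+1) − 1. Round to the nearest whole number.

N ≈ 2515

N̂ = (114+1)(174+1)/(7+1) − 1 = 115·175/8 − 1
= 20125/8 − 1 ≈ 2515.6 − 1 ≈ 2514.6 → 2515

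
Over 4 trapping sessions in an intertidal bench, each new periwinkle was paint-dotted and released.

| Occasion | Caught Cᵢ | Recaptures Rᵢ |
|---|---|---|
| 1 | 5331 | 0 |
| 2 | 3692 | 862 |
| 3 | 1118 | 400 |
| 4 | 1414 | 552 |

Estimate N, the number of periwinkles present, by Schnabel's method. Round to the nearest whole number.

Marked at large before each occasion: Mᵢ = Σⱼ<ᵢ (Cⱼ − Rⱼ) → M1=0, M2=5331, M3=8161, M4=8879
Σ MᵢCᵢ = 0·5331 + 5331·3692 + 8161·1118 + 8879·1414 = 0 + 19682052 + 9123998 + 12554906 = 41360956
Σ Rᵢ = 0 + 862 + 400 + 552 = 1814
N̂ = 41360956 / 1814 ≈ 22801.0 → 22801

N ≈ 22,801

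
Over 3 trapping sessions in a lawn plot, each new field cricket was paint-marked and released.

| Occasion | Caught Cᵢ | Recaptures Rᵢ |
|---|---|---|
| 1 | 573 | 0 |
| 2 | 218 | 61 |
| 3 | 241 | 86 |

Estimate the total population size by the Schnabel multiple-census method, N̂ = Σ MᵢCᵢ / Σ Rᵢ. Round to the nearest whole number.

Marked at large before each occasion: Mᵢ = Σⱼ<ᵢ (Cⱼ − Rⱼ) → M1=0, M2=573, M3=730
Σ MᵢCᵢ = 0·573 + 573·218 + 730·241 = 0 + 124914 + 175930 = 300844
Σ Rᵢ = 0 + 61 + 86 = 147
N̂ = 300844 / 147 ≈ 2046.6 → 2047

N ≈ 2047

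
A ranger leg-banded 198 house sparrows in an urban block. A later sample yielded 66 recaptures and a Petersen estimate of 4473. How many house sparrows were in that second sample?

C = 1491

From N = M·C/R: C = N·R / M = 4473·66 / 198 = 295218 / 198 = 1491.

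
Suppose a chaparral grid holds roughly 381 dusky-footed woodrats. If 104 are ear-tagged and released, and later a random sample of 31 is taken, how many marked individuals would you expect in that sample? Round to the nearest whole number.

The marked fraction of the population is 104/381, so in a sample of 31 expect C·(M/N) marked.
E[R] = 104 × 31 / 381 = 3224 / 381 ≈ 8.46 → 8

expected recaptures ≈ 8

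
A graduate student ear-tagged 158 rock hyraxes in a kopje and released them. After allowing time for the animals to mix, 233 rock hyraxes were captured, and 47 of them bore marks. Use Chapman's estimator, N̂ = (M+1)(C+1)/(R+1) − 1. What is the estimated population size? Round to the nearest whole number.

N̂ = (158+1)(233+1)/(47+1) − 1 = 159·234/48 − 1
= 37206/48 − 1 ≈ 775.1 − 1 ≈ 774.1 → 774

N ≈ 774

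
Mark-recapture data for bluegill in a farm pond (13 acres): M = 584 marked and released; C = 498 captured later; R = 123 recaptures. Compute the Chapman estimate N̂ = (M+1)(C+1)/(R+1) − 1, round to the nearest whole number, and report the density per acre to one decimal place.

density ≈ 181.0 bluegill per acre

N̂ = 585·499/124 − 1 = 291915/124 − 1 ≈ 2353.2 → 2353
Density = N̂ / area = 2353 / 13 = 181.0 per acre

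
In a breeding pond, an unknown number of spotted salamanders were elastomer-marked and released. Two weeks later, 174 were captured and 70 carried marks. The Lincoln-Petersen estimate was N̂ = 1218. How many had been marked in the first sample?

M = 490

From N = M·C/R: M = N·R / C = 1218·70 / 174 = 85260 / 174 = 490.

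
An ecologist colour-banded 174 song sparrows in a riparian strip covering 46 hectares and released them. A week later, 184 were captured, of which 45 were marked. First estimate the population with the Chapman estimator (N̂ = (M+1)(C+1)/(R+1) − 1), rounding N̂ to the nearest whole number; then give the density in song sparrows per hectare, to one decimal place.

density ≈ 15.3 song sparrows per hectare

N̂ = 175·185/46 − 1 = 32375/46 − 1 ≈ 702.8 → 703
Density = N̂ / area = 703 / 46 ≈ 15.28 → 15.3 per hectare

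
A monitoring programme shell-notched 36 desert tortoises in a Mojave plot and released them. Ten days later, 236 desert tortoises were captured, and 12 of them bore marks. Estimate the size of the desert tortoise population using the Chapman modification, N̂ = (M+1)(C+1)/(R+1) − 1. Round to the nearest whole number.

N̂ = (36+1)(236+1)/(12+1) − 1 = 37·237/13 − 1
= 8769/13 − 1 ≈ 674.5 − 1 ≈ 673.5 → 674

N ≈ 674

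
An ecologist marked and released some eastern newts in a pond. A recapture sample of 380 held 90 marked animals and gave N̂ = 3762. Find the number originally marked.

M = 891

From N = M·C/R: M = N·R / C = 3762·90 / 380 = 338580 / 380 = 891.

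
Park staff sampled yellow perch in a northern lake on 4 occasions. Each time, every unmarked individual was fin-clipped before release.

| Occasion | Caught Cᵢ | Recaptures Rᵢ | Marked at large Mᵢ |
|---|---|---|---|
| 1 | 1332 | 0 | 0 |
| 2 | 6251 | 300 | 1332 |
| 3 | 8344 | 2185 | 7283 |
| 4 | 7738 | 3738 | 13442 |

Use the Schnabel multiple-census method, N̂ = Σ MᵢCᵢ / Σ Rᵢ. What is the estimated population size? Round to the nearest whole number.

N ≈ 27,818

Σ MᵢCᵢ = 0·1332 + 1332·6251 + 7283·8344 + 13442·7738 = 0 + 8326332 + 60769352 + 104014196 = 173109880
Σ Rᵢ = 0 + 300 + 2185 + 3738 = 6223
N̂ = 173109880 / 6223 ≈ 27817.8 → 27818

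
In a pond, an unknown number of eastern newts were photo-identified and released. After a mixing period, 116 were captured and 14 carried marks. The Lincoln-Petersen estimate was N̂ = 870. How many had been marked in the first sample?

From N = M·C/R: M = N·R / C = 870·14 / 116 = 12180 / 116 = 105.

M = 105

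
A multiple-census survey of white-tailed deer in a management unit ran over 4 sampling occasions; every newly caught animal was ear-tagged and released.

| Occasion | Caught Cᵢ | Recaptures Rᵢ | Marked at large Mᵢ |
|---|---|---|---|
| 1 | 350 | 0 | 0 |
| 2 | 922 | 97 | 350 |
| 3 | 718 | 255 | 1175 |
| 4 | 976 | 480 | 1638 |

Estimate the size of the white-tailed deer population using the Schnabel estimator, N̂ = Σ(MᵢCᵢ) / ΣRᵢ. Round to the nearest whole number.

Σ MᵢCᵢ = 0·350 + 350·922 + 1175·718 + 1638·976 = 0 + 322700 + 843650 + 1598688 = 2765038
Σ Rᵢ = 0 + 97 + 255 + 480 = 832
N̂ = 2765038 / 832 ≈ 3323.4 → 3323

N ≈ 3323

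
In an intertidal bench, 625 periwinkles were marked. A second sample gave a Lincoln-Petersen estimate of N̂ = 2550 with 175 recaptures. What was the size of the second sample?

C = 714

From N = M·C/R: C = N·R / M = 2550·175 / 625 = 446250 / 625 = 714.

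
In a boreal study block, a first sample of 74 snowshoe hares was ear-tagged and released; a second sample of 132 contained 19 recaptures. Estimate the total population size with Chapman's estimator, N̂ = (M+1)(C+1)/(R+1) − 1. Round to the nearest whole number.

N̂ = (74+1)(132+1)/(19+1) − 1 = 75·133/20 − 1
= 9975/20 − 1 ≈ 498.8 − 1 ≈ 497.8 → 498

N ≈ 498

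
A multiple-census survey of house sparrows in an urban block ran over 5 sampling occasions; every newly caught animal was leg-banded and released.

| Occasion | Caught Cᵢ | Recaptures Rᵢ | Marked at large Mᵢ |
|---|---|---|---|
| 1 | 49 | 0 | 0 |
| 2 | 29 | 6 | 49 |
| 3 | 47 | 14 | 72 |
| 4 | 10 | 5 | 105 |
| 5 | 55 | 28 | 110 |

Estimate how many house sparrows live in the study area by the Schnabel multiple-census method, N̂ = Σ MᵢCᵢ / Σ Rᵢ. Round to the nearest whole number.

N ≈ 225

Σ MᵢCᵢ = 0·49 + 49·29 + 72·47 + 105·10 + 110·55 = 0 + 1421 + 3384 + 1050 + 6050 = 11905
Σ Rᵢ = 0 + 6 + 14 + 5 + 28 = 53
N̂ = 11905 / 53 ≈ 224.6 → 225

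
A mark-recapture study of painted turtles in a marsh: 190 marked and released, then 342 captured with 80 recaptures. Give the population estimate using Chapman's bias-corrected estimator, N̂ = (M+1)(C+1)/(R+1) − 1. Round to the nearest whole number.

N ≈ 808

N̂ = (190+1)(342+1)/(80+1) − 1 = 191·343/81 − 1
= 65513/81 − 1 ≈ 808.8 − 1 ≈ 807.8 → 808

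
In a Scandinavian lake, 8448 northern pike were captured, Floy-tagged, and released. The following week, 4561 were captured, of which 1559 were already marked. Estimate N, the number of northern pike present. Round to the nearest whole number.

N ≈ 24,715

N = (8448 × 4561) / 1559 = 38531328 / 1559 ≈ 24715.4 → 24715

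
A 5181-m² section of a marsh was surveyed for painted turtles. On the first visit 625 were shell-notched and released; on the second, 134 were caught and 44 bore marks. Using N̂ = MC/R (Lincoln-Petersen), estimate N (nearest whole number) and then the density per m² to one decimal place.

density ≈ 0.4 painted turtles per m²

N̂ = 625·134/44 = 83750/44 ≈ 1903.4 → 1903
Density = N̂ / area = 1903 / 5181 ≈ 0.37 → 0.4 per m²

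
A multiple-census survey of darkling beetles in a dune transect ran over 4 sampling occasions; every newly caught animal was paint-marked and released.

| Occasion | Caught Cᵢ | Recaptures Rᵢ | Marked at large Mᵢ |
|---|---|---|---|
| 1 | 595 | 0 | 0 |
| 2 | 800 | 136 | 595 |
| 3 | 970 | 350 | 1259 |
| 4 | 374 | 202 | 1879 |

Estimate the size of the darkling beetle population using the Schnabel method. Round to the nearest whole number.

Σ MᵢCᵢ = 0·595 + 595·800 + 1259·970 + 1879·374 = 0 + 476000 + 1221230 + 702746 = 2399976
Σ Rᵢ = 0 + 136 + 350 + 202 = 688
N̂ = 2399976 / 688 ≈ 3488.3 → 3488

N ≈ 3488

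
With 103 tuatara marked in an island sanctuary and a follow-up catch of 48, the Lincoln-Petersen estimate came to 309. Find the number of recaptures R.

From N = M·C/R: R = M·C / N = 103·48 / 309 = 4944 / 309 = 16.

R = 16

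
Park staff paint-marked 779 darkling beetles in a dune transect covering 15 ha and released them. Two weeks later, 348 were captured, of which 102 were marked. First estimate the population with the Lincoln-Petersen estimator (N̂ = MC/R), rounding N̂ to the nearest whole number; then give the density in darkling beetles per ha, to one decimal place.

N̂ = 779·348/102 = 271092/102 ≈ 2657.8 → 2658
Density = N̂ / area = 2658 / 15 ≈ 177.20 → 177.2 per ha

density ≈ 177.2 darkling beetles per ha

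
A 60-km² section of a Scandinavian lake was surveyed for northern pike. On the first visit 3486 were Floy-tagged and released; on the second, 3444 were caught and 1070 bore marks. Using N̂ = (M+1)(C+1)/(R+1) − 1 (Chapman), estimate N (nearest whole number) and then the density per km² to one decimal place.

N̂ = 3487·3445/1071 − 1 = 12012715/1071 − 1 ≈ 11215.4 → 11215
Density = N̂ / area = 11215 / 60 ≈ 186.92 → 186.9 per km²

density ≈ 186.9 northern pike per km²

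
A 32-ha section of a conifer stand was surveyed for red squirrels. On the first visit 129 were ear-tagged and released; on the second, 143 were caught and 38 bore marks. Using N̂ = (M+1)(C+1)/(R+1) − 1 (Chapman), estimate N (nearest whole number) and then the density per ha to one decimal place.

density ≈ 15.0 red squirrels per ha

N̂ = 130·144/39 − 1 = 18720/39 − 1 = 479
Density = N̂ / area = 479 / 32 ≈ 14.97 → 15.0 per ha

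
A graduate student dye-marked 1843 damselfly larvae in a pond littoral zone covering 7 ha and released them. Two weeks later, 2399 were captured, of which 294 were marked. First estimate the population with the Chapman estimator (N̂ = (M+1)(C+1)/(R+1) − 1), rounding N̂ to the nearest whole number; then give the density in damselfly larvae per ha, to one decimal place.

N̂ = 1844·2400/295 − 1 = 4425600/295 − 1 ≈ 15001.0 → 15001
Density = N̂ / area = 15001 / 7 = 2143.0 per ha

density ≈ 2143.0 damselfly larvae per ha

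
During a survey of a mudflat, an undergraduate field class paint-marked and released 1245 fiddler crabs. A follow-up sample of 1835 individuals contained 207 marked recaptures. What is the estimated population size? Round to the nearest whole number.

N ≈ 11,037

N = (1245 × 1835) / 207 = 2284575 / 207 ≈ 11036.6 → 11037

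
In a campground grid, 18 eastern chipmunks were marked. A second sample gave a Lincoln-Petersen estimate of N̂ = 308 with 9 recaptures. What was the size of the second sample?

From N = M·C/R: C = N·R / M = 308·9 / 18 = 2772 / 18 = 154.

C = 154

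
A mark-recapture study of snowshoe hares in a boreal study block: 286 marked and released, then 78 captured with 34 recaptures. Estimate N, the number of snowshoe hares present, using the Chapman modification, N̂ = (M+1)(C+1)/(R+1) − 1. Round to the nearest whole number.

N ≈ 647

N̂ = (286+1)(78+1)/(34+1) − 1 = 287·79/35 − 1
= 22673/35 − 1 ≈ 647.8 − 1 ≈ 646.8 → 647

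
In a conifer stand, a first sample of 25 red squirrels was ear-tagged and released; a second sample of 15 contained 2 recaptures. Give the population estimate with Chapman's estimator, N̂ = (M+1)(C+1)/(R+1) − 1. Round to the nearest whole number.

N ≈ 138

N̂ = (25+1)(15+1)/(2+1) − 1 = 26·16/3 − 1
= 416/3 − 1 ≈ 138.7 − 1 ≈ 137.7 → 138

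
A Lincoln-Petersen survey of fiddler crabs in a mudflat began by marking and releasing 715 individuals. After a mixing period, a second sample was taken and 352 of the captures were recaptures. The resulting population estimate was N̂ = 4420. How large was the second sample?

From N = M·C/R: C = N·R / M = 4420·352 / 715 = 1555840 / 715 = 2176.

C = 2176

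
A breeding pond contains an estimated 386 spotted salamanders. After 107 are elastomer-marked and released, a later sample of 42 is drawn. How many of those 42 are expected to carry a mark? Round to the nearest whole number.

expected recaptures ≈ 12

Expected recaptures E[R] = M·C / N.
E[R] = 107 × 42 / 386 = 4494 / 386 ≈ 11.6 → 12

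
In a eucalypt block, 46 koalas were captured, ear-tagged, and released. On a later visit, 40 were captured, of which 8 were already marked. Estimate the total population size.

N = 230

N = (46 × 40) / 8 = 1840 / 8 = 230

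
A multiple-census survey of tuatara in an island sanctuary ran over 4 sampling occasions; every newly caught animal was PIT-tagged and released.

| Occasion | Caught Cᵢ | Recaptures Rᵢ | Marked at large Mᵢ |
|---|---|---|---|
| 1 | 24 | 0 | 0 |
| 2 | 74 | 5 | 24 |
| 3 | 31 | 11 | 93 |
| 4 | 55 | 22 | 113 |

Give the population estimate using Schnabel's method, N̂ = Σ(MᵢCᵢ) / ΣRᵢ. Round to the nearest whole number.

Σ MᵢCᵢ = 0·24 + 24·74 + 93·31 + 113·55 = 0 + 1776 + 2883 + 6215 = 10874
Σ Rᵢ = 0 + 5 + 11 + 22 = 38
N̂ = 10874 / 38 ≈ 286.2 → 286

N ≈ 286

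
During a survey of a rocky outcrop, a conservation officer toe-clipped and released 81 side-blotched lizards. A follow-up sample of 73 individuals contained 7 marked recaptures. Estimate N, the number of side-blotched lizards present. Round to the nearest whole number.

N = (81 × 73) / 7 = 5913 / 7 ≈ 844.7 → 845

N ≈ 845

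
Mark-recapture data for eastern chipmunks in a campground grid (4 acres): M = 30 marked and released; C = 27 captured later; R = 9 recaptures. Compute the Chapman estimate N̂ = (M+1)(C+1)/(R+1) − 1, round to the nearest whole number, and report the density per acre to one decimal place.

N̂ = 31·28/10 − 1 = 868/10 − 1 ≈ 85.8 → 86
Density = N̂ / area = 86 / 4 ≈ 21.50 → 21.5 per acre

density ≈ 21.5 eastern chipmunks per acre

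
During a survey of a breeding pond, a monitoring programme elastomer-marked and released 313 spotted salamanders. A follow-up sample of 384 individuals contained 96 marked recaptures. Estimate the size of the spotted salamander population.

N = (313 × 384) / 96 = 120192 / 96 = 1252

N = 1252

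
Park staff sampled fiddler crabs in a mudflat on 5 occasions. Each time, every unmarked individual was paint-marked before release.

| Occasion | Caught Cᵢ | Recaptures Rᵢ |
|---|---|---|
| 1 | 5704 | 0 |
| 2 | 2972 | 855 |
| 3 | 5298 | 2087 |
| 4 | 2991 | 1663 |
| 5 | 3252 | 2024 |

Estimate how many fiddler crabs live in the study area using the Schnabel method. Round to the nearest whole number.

N ≈ 19,849

Marked at large before each occasion: Mᵢ = Σⱼ<ᵢ (Cⱼ − Rⱼ) → M1=0, M2=5704, M3=7821, M4=11032, M5=12360
Σ MᵢCᵢ = 0·5704 + 5704·2972 + 7821·5298 + 11032·2991 + 12360·3252 = 0 + 16952288 + 41435658 + 32996712 + 40194720 = 131579378
Σ Rᵢ = 0 + 855 + 2087 + 1663 + 2024 = 6629
N̂ = 131579378 / 6629 ≈ 19849.1 → 19849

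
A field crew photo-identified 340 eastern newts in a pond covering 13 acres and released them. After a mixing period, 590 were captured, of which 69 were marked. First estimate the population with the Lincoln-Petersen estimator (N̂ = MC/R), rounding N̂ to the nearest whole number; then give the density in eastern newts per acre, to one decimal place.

density ≈ 223.6 eastern newts per acre

N̂ = 340·590/69 = 200600/69 ≈ 2907.2 → 2907
Density = N̂ / area = 2907 / 13 ≈ 223.62 → 223.6 per acre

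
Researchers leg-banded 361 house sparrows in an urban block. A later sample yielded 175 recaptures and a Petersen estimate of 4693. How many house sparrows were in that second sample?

From N = M·C/R: C = N·R / M = 4693·175 / 361 = 821275 / 361 = 2275.

C = 2275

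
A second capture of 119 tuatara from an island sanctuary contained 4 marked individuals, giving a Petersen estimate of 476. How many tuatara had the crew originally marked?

From N = M·C/R: M = N·R / C = 476·4 / 119 = 1904 / 119 = 16.

M = 16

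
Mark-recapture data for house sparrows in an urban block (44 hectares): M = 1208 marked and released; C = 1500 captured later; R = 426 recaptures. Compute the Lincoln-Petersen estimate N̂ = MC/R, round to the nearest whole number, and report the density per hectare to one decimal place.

N̂ = 1208·1500/426 = 1812000/426 ≈ 4253.5 → 4254
Density = N̂ / area = 4254 / 44 ≈ 96.68 → 96.7 per hectare

density ≈ 96.7 house sparrows per hectare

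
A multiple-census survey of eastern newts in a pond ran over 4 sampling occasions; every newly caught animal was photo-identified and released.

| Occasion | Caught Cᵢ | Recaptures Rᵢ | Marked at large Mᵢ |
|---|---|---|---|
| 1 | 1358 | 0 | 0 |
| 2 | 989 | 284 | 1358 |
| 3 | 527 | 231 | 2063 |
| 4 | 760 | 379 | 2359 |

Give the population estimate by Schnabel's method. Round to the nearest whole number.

Σ MᵢCᵢ = 0·1358 + 1358·989 + 2063·527 + 2359·760 = 0 + 1343062 + 1087201 + 1792840 = 4223103
Σ Rᵢ = 0 + 284 + 231 + 379 = 894
N̂ = 4223103 / 894 ≈ 4723.8 → 4724

N ≈ 4724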